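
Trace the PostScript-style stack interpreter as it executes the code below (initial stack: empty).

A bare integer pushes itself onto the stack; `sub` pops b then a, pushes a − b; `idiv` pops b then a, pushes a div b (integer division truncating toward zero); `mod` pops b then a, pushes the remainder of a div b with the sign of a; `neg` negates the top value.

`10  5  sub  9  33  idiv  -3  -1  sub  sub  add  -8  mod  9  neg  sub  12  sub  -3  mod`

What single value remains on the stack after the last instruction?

10    [10]
5     [10, 5]
sub   [5]
9     [5, 9]
33    [5, 9, 33]
idiv  [5, 0]
-3    [5, 0, -3]
-1    [5, 0, -3, -1]
sub   [5, 0, -2]
sub   [5, 2]
add   [7]
-8    [7, -8]
mod   [7]
9     [7, 9]
neg   [7, -9]
sub   [16]
12    [16, 12]
sub   [4]
-3    [4, -3]
mod   [1]

1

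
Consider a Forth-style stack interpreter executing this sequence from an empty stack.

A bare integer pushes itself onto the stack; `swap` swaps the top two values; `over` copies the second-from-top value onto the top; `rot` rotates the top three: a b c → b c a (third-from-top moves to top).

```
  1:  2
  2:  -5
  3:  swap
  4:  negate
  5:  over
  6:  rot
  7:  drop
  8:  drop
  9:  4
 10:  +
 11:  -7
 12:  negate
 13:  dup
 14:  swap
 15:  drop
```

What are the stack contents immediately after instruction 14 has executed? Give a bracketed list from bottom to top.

2      → [2]
-5     → [2, -5]
swap   → [-5, 2]
negate → [-5, -2]
over   → [-5, -2, -5]
rot    → [-2, -5, -5]
drop   → [-2, -5]
drop   → [-2]
4      → [-2, 4]
+      → [2]
-7     → [2, -7]
negate → [2, 7]
dup    → [2, 7, 7]
swap   → [2, 7, 7]

[2, 7, 7]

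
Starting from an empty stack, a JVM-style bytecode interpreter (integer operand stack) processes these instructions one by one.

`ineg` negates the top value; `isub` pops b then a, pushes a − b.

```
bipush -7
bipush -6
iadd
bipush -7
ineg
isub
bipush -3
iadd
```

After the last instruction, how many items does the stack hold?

1

bipush -7 → -7
bipush -6 → -7 -6
iadd      → -13
bipush -7 → -13 -7
ineg      → -13 7
isub      → -20
bipush -3 → -20 -3
iadd      → -23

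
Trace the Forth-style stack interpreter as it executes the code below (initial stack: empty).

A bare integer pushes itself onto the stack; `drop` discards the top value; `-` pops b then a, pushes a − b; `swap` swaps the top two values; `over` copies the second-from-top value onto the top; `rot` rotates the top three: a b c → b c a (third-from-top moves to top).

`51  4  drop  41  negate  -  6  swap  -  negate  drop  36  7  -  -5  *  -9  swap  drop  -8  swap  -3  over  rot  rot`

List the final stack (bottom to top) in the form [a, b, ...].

51     : 51
4      : 51 4
drop   : 51
41     : 51 41
negate : 51 -41
-      : 92
6      : 92 6
swap   : 6 92
-      : -86
negate : 86
drop   : (empty)
36     : 36
7      : 36 7
-      : 29
-5     : 29 -5
*      : -145
-9     : -145 -9
swap   : -9 -145
drop   : -9
-8     : -9 -8
swap   : -8 -9
-3     : -8 -9 -3
over   : -8 -9 -3 -9
rot    : -8 -3 -9 -9
rot    : -8 -9 -9 -3

[-8, -9, -9, -3]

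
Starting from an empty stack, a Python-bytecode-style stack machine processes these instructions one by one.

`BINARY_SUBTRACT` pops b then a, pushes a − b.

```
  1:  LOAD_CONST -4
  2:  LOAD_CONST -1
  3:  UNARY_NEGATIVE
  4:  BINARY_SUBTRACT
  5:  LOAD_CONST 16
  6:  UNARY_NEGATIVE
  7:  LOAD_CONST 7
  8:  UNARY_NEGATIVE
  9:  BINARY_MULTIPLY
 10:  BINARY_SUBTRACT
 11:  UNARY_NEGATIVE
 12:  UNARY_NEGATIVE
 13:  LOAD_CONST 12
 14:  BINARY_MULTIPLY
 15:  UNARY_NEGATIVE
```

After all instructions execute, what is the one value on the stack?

LOAD_CONST -4   -> -4
LOAD_CONST -1   -> -4 -1
UNARY_NEGATIVE  -> -4 1
BINARY_SUBTRACT -> -5
LOAD_CONST 16   -> -5 16
UNARY_NEGATIVE  -> -5 -16
LOAD_CONST 7    -> -5 -16 7
UNARY_NEGATIVE  -> -5 -16 -7
BINARY_MULTIPLY -> -5 112
BINARY_SUBTRACT -> -117
UNARY_NEGATIVE  -> 117
UNARY_NEGATIVE  -> -117
LOAD_CONST 12   -> -117 12
BINARY_MULTIPLY -> -1404
UNARY_NEGATIVE  -> 1404

1404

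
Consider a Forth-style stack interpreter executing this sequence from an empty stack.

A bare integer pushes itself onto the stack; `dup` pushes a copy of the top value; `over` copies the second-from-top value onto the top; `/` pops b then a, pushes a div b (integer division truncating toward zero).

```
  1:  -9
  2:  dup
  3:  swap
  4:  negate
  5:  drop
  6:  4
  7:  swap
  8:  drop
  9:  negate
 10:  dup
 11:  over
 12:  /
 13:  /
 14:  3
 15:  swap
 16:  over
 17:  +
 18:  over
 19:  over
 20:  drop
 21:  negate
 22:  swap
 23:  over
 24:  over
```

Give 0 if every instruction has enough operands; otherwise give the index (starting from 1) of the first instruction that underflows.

-9      [-9]
dup     [-9, -9]
swap    [-9, -9]
negate  [-9, 9]
drop    [-9]
4       [-9, 4]
swap    [4, -9]
drop    [4]
negate  [-4]
dup     [-4, -4]
over    [-4, -4, -4]
/       [-4, 1]
/       [-4]
3       [-4, 3]
swap    [3, -4]
over    [3, -4, 3]
+       [3, -1]
over    [3, -1, 3]
over    [3, -1, 3, -1]
drop    [3, -1, 3]
negate  [3, -1, -3]
swap    [3, -3, -1]
over    [3, -3, -1, -3]
over    [3, -3, -1, -3, -1]

0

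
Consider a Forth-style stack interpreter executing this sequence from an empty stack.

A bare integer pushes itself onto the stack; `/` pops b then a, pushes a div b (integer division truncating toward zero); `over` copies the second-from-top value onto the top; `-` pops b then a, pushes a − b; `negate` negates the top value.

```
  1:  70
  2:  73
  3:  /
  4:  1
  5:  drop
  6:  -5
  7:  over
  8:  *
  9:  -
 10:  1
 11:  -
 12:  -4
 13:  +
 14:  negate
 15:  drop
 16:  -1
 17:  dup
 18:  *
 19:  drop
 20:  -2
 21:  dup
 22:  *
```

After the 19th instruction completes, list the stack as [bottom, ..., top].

70     -> [70]
73     -> [70, 73]
/      -> [0]
1      -> [0, 1]
drop   -> [0]
-5     -> [0, -5]
over   -> [0, -5, 0]
*      -> [0, 0]
-      -> [0]
1      -> [0, 1]
-      -> [-1]
-4     -> [-1, -4]
+      -> [-5]
negate -> [5]
drop   -> []
-1     -> [-1]
dup    -> [-1, -1]
*      -> [1]
drop   -> []

[]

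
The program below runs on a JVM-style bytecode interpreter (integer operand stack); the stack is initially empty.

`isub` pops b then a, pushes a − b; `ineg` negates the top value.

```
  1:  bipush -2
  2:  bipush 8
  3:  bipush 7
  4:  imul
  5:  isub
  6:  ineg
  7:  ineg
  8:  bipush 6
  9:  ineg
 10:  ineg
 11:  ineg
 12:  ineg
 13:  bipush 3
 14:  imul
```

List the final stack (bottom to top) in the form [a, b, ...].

bipush -2 : -2
bipush 8  : -2 8
bipush 7  : -2 8 7
imul      : -2 56
isub      : -58
ineg      : 58
ineg      : -58
bipush 6  : -58 6
ineg      : -58 -6
ineg      : -58 6
ineg      : -58 -6
ineg      : -58 6
bipush 3  : -58 6 3
imul      : -58 18

[-58, 18]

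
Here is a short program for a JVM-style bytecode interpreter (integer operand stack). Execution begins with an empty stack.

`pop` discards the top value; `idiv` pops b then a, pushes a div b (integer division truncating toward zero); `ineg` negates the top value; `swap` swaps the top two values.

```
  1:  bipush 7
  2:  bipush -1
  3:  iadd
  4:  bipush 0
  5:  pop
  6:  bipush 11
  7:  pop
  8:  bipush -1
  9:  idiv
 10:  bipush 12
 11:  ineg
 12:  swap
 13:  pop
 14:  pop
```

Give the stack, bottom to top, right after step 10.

bipush 7  -> [7]
bipush -1 -> [7, -1]
iadd      -> [6]
bipush 0  -> [6, 0]
pop       -> [6]
bipush 11 -> [6, 11]
pop       -> [6]
bipush -1 -> [6, -1]
idiv      -> [-6]
bipush 12 -> [-6, 12]

[-6, 12]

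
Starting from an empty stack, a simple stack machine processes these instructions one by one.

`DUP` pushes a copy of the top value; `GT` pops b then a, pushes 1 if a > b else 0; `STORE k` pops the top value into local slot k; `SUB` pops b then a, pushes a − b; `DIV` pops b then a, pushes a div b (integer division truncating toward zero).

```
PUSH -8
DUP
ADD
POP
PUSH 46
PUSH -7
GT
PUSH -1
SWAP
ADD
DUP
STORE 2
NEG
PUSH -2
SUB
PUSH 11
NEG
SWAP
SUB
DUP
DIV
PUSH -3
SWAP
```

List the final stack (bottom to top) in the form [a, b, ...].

[-3, 1]

PUSH -8 → -8
DUP     → -8 -8
ADD     → -16
POP     → (empty)
PUSH 46 → 46
PUSH -7 → 46 -7
GT      → 1
PUSH -1 → 1 -1
SWAP    → -1 1
ADD     → 0
DUP     → 0 0
STORE 2 → 0
NEG     → 0
PUSH -2 → 0 -2
SUB     → 2
PUSH 11 → 2 11
NEG     → 2 -11
SWAP    → -11 2
SUB     → -13
DUP     → -13 -13
DIV     → 1
PUSH -3 → 1 -3
SWAP    → -3 1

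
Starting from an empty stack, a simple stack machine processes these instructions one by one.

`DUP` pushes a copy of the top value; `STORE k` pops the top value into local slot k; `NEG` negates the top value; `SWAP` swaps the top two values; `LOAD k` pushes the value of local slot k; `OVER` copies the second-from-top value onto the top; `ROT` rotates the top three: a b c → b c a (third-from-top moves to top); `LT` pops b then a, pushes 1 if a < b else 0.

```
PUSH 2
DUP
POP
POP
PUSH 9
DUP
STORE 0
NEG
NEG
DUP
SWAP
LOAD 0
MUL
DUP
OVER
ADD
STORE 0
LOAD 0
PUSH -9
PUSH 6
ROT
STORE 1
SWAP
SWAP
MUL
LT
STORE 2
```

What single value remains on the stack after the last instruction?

9

PUSH 2  → [2]
DUP     → [2, 2]
POP     → [2]
POP     → []
PUSH 9  → [9]
DUP     → [9, 9]
STORE 0 → [9]
NEG     → [-9]
NEG     → [9]
DUP     → [9, 9]
SWAP    → [9, 9]
LOAD 0  → [9, 9, 9]
MUL     → [9, 81]
DUP     → [9, 81, 81]
OVER    → [9, 81, 81, 81]
ADD     → [9, 81, 162]
STORE 0 → [9, 81]
LOAD 0  → [9, 81, 162]
PUSH -9 → [9, 81, 162, -9]
PUSH 6  → [9, 81, 162, -9, 6]
ROT     → [9, 81, -9, 6, 162]
STORE 1 → [9, 81, -9, 6]
SWAP    → [9, 81, 6, -9]
SWAP    → [9, 81, -9, 6]
MUL     → [9, 81, -54]
LT      → [9, 0]
STORE 2 → [9]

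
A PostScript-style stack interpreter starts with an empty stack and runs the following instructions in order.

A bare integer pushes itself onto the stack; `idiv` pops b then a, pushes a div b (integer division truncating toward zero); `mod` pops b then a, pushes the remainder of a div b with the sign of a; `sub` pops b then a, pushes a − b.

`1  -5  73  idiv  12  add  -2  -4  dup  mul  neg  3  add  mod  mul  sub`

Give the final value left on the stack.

25

1    -> 1
-5   -> 1 -5
73   -> 1 -5 73
idiv -> 1 0
12   -> 1 0 12
add  -> 1 12
-2   -> 1 12 -2
-4   -> 1 12 -2 -4
dup  -> 1 12 -2 -4 -4
mul  -> 1 12 -2 16
neg  -> 1 12 -2 -16
3    -> 1 12 -2 -16 3
add  -> 1 12 -2 -13
mod  -> 1 12 -2
mul  -> 1 -24
sub  -> 25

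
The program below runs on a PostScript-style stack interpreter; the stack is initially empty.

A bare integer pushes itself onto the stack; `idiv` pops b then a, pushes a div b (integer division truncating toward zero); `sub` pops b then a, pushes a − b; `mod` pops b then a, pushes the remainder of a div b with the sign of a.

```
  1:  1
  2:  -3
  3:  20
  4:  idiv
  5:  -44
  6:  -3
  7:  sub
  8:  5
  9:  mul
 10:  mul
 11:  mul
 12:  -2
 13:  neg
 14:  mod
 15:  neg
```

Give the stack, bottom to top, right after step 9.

1    : [1]
-3   : [1, -3]
20   : [1, -3, 20]
idiv : [1, 0]
-44  : [1, 0, -44]
-3   : [1, 0, -44, -3]
sub  : [1, 0, -41]
5    : [1, 0, -41, 5]
mul  : [1, 0, -205]

[1, 0, -205]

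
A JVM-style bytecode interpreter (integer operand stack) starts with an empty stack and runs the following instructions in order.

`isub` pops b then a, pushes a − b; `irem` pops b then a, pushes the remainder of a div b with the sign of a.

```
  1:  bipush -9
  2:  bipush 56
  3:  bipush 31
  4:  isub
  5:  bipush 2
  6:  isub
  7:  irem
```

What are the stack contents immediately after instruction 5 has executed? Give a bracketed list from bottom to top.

bipush -9 → [-9]
bipush 56 → [-9, 56]
bipush 31 → [-9, 56, 31]
isub      → [-9, 25]
bipush 2  → [-9, 25, 2]

[-9, 25, 2]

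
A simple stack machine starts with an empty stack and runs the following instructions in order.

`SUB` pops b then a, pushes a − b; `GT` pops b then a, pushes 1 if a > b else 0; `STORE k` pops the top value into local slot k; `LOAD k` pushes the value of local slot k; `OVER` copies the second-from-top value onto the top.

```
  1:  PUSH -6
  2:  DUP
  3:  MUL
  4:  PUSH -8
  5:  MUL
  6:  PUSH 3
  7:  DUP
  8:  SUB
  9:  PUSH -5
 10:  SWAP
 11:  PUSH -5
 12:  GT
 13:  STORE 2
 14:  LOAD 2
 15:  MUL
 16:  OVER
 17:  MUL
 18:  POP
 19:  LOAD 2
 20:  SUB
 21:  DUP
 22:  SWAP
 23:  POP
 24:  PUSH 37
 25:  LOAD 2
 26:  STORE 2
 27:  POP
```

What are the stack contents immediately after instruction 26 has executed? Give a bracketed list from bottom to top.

[-289, 37]

PUSH -6  [-6]
DUP      [-6, -6]
MUL      [36]
PUSH -8  [36, -8]
MUL      [-288]
PUSH 3   [-288, 3]
DUP      [-288, 3, 3]
SUB      [-288, 0]
PUSH -5  [-288, 0, -5]
SWAP     [-288, -5, 0]
PUSH -5  [-288, -5, 0, -5]
GT       [-288, -5, 1]
STORE 2  [-288, -5]
LOAD 2   [-288, -5, 1]
MUL      [-288, -5]
OVER     [-288, -5, -288]
MUL      [-288, 1440]
POP      [-288]
LOAD 2   [-288, 1]
SUB      [-289]
DUP      [-289, -289]
SWAP     [-289, -289]
POP      [-289]
PUSH 37  [-289, 37]
LOAD 2   [-289, 37, 1]
STORE 2  [-289, 37]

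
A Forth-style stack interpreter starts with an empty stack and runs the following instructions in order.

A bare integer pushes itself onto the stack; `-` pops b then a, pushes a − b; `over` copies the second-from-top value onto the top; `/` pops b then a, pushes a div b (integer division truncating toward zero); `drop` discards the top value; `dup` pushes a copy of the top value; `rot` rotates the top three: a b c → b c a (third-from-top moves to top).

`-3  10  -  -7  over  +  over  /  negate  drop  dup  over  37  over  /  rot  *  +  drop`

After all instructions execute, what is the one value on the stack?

-3      [-3]
10      [-3, 10]
-       [-13]
-7      [-13, -7]
over    [-13, -7, -13]
+       [-13, -20]
over    [-13, -20, -13]
/       [-13, 1]
negate  [-13, -1]
drop    [-13]
dup     [-13, -13]
over    [-13, -13, -13]
37      [-13, -13, -13, 37]
over    [-13, -13, -13, 37, -13]
/       [-13, -13, -13, -2]
rot     [-13, -13, -2, -13]
*       [-13, -13, 26]
+       [-13, 13]
drop    [-13]

-13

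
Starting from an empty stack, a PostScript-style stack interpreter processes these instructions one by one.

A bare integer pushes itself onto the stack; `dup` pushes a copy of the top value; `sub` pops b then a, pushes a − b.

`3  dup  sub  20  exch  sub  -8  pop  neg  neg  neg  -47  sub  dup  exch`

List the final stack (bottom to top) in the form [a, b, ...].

[27, 27]

3     [3]
dup   [3, 3]
sub   [0]
20    [0, 20]
exch  [20, 0]
sub   [20]
-8    [20, -8]
pop   [20]
neg   [-20]
neg   [20]
neg   [-20]
-47   [-20, -47]
sub   [27]
dup   [27, 27]
exch  [27, 27]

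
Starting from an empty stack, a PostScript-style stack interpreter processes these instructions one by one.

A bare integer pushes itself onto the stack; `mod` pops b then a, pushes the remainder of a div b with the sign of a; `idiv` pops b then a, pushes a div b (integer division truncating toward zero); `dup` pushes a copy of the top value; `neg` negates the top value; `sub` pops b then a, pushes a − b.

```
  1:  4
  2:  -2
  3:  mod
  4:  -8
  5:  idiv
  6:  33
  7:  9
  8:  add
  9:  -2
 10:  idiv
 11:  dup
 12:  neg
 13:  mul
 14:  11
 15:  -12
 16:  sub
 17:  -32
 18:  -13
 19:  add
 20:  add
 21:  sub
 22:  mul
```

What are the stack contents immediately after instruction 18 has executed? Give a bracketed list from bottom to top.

[0, -441, 23, -32, -13]

4    : [4]
-2   : [4, -2]
mod  : [0]
-8   : [0, -8]
idiv : [0]
33   : [0, 33]
9    : [0, 33, 9]
add  : [0, 42]
-2   : [0, 42, -2]
idiv : [0, -21]
dup  : [0, -21, -21]
neg  : [0, -21, 21]
mul  : [0, -441]
11   : [0, -441, 11]
-12  : [0, -441, 11, -12]
sub  : [0, -441, 23]
-32  : [0, -441, 23, -32]
-13  : [0, -441, 23, -32, -13]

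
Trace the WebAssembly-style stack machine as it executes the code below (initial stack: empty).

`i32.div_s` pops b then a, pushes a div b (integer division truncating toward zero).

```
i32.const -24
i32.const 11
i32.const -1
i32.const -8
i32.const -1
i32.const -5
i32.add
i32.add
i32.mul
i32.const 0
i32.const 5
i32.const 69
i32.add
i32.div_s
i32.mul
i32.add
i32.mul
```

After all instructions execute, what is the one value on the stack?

i32.const -24 → [-24]
i32.const 11  → [-24, 11]
i32.const -1  → [-24, 11, -1]
i32.const -8  → [-24, 11, -1, -8]
i32.const -1  → [-24, 11, -1, -8, -1]
i32.const -5  → [-24, 11, -1, -8, -1, -5]
i32.add       → [-24, 11, -1, -8, -6]
i32.add       → [-24, 11, -1, -14]
i32.mul       → [-24, 11, 14]
i32.const 0   → [-24, 11, 14, 0]
i32.const 5   → [-24, 11, 14, 0, 5]
i32.const 69  → [-24, 11, 14, 0, 5, 69]
i32.add       → [-24, 11, 14, 0, 74]
i32.div_s     → [-24, 11, 14, 0]
i32.mul       → [-24, 11, 0]
i32.add       → [-24, 11]
i32.mul       → [-264]

-264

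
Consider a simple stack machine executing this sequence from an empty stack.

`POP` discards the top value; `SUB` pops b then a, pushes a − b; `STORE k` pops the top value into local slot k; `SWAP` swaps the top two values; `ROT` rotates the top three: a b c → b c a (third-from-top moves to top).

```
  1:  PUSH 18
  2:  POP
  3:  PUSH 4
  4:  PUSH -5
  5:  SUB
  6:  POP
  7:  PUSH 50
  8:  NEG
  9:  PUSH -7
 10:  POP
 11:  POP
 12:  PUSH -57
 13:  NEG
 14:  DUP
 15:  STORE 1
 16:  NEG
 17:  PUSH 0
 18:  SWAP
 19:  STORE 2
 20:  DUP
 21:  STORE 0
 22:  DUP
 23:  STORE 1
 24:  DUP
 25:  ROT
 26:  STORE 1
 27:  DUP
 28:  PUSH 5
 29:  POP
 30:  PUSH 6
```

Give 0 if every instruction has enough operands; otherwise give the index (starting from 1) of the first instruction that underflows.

25

PUSH 18  : 18
POP      : (empty)
PUSH 4   : 4
PUSH -5  : 4 -5
SUB      : 9
POP      : (empty)
PUSH 50  : 50
NEG      : -50
PUSH -7  : -50 -7
POP      : -50
POP      : (empty)
PUSH -57 : -57
NEG      : 57
DUP      : 57 57
STORE 1  : 57
NEG      : -57
PUSH 0   : -57 0
SWAP     : 0 -57
STORE 2  : 0
DUP      : 0 0
STORE 0  : 0
DUP      : 0 0
STORE 1  : 0
DUP      : 0 0
ROT  — needs 3 operands, stack has 2 → underflow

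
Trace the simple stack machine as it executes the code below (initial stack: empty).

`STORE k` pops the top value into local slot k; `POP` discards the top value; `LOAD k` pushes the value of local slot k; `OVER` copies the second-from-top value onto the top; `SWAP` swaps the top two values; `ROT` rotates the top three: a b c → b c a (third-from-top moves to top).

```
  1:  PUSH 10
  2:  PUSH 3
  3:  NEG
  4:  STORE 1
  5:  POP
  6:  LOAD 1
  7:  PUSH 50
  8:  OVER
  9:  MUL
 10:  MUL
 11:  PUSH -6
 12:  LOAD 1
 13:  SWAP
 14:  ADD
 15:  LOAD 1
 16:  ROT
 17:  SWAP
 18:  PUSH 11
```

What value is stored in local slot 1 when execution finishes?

-3

PUSH 10 → [10]
PUSH 3  → [10, 3]
NEG     → [10, -3]
STORE 1 → [10]
POP     → []
LOAD 1  → [-3]
PUSH 50 → [-3, 50]
OVER    → [-3, 50, -3]
MUL     → [-3, -150]
MUL     → [450]
PUSH -6 → [450, -6]
LOAD 1  → [450, -6, -3]
SWAP    → [450, -3, -6]
ADD     → [450, -9]
LOAD 1  → [450, -9, -3]
ROT     → [-9, -3, 450]
SWAP    → [-9, 450, -3]
PUSH 11 → [-9, 450, -3, 11]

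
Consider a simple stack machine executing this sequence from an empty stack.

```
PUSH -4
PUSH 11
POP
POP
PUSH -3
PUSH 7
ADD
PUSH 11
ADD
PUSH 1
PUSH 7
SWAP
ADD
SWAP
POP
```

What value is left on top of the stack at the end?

PUSH -4  [-4]
PUSH 11  [-4, 11]
POP      [-4]
POP      []
PUSH -3  [-3]
PUSH 7   [-3, 7]
ADD      [4]
PUSH 11  [4, 11]
ADD      [15]
PUSH 1   [15, 1]
PUSH 7   [15, 1, 7]
SWAP     [15, 7, 1]
ADD      [15, 8]
SWAP     [8, 15]
POP      [8]

8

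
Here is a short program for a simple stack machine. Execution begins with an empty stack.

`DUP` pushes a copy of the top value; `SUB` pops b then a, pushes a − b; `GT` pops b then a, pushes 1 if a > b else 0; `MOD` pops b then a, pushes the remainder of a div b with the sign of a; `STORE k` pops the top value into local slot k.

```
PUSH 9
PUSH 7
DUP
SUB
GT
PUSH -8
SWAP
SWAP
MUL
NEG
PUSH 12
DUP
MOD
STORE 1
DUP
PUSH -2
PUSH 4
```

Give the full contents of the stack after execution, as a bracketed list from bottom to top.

[8, 8, -2, 4]

PUSH 9   [9]
PUSH 7   [9, 7]
DUP      [9, 7, 7]
SUB      [9, 0]
GT       [1]
PUSH -8  [1, -8]
SWAP     [-8, 1]
SWAP     [1, -8]
MUL      [-8]
NEG      [8]
PUSH 12  [8, 12]
DUP      [8, 12, 12]
MOD      [8, 0]
STORE 1  [8]
DUP      [8, 8]
PUSH -2  [8, 8, -2]
PUSH 4   [8, 8, -2, 4]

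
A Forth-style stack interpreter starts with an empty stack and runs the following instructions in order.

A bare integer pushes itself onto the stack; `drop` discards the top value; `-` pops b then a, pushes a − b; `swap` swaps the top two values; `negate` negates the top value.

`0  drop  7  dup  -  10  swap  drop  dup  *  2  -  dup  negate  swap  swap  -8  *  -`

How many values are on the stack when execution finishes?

1

0      : [0]
drop   : []
7      : [7]
dup    : [7, 7]
-      : [0]
10     : [0, 10]
swap   : [10, 0]
drop   : [10]
dup    : [10, 10]
*      : [100]
2      : [100, 2]
-      : [98]
dup    : [98, 98]
negate : [98, -98]
swap   : [-98, 98]
swap   : [98, -98]
-8     : [98, -98, -8]
*      : [98, 784]
-      : [-686]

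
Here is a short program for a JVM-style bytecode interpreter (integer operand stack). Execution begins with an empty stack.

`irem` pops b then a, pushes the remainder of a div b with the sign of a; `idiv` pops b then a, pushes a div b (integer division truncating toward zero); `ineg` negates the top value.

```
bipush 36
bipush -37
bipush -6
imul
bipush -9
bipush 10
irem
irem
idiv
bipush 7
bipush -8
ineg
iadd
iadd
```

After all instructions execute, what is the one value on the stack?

21

bipush 36   [36]
bipush -37  [36, -37]
bipush -6   [36, -37, -6]
imul        [36, 222]
bipush -9   [36, 222, -9]
bipush 10   [36, 222, -9, 10]
irem        [36, 222, -9]
irem        [36, 6]
idiv        [6]
bipush 7    [6, 7]
bipush -8   [6, 7, -8]
ineg        [6, 7, 8]
iadd        [6, 15]
iadd        [21]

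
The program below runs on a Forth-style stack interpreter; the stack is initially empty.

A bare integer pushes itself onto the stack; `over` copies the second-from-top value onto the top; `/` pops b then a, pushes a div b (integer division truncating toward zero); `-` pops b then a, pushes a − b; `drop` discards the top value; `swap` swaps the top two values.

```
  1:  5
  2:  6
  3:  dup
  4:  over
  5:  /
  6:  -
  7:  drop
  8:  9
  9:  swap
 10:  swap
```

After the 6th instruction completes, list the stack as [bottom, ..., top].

5    -> 5
6    -> 5 6
dup  -> 5 6 6
over -> 5 6 6 6
/    -> 5 6 1
-    -> 5 5

[5, 5]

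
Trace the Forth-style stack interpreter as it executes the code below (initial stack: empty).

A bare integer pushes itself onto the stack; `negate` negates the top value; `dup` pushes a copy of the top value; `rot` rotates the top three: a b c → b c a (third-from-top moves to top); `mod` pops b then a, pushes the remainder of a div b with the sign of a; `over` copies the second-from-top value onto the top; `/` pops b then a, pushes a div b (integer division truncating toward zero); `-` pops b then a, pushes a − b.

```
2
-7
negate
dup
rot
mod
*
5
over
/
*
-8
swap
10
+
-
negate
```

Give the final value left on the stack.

2      : [2]
-7     : [2, -7]
negate : [2, 7]
dup    : [2, 7, 7]
rot    : [7, 7, 2]
mod    : [7, 1]
*      : [7]
5      : [7, 5]
over   : [7, 5, 7]
/      : [7, 0]
*      : [0]
-8     : [0, -8]
swap   : [-8, 0]
10     : [-8, 0, 10]
+      : [-8, 10]
-      : [-18]
negate : [18]

18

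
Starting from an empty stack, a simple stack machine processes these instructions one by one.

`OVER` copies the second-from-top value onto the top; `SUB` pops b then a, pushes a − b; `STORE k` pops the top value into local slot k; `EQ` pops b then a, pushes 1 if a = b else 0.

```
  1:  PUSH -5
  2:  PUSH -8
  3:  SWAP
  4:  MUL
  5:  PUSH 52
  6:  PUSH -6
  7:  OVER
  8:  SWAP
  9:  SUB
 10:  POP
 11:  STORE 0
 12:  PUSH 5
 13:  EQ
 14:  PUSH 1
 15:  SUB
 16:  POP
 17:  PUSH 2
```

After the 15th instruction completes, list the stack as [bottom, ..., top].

[-1]

PUSH -5 : [-5]
PUSH -8 : [-5, -8]
SWAP    : [-8, -5]
MUL     : [40]
PUSH 52 : [40, 52]
PUSH -6 : [40, 52, -6]
OVER    : [40, 52, -6, 52]
SWAP    : [40, 52, 52, -6]
SUB     : [40, 52, 58]
POP     : [40, 52]
STORE 0 : [40]
PUSH 5  : [40, 5]
EQ      : [0]
PUSH 1  : [0, 1]
SUB     : [-1]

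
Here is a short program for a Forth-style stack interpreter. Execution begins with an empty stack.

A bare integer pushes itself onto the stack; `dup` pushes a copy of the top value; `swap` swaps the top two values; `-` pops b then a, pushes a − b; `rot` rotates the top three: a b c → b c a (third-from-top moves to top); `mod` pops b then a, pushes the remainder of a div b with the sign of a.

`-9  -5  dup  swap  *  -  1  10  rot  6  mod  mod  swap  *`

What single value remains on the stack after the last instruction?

-9   -> [-9]
-5   -> [-9, -5]
dup  -> [-9, -5, -5]
swap -> [-9, -5, -5]
*    -> [-9, 25]
-    -> [-34]
1    -> [-34, 1]
10   -> [-34, 1, 10]
rot  -> [1, 10, -34]
6    -> [1, 10, -34, 6]
mod  -> [1, 10, -4]
mod  -> [1, 2]
swap -> [2, 1]
*    -> [2]

2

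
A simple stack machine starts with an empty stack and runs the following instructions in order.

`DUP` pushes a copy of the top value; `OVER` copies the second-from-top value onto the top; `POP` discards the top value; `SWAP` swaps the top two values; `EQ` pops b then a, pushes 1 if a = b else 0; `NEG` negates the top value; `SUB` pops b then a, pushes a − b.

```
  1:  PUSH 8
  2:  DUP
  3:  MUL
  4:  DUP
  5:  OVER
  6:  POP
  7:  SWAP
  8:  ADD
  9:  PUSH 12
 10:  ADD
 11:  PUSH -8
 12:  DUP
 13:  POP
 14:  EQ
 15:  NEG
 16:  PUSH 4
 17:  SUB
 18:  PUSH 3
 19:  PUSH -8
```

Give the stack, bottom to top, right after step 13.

PUSH 8   8
DUP      8 8
MUL      64
DUP      64 64
OVER     64 64 64
POP      64 64
SWAP     64 64
ADD      128
PUSH 12  128 12
ADD      140
PUSH -8  140 -8
DUP      140 -8 -8
POP      140 -8

[140, -8]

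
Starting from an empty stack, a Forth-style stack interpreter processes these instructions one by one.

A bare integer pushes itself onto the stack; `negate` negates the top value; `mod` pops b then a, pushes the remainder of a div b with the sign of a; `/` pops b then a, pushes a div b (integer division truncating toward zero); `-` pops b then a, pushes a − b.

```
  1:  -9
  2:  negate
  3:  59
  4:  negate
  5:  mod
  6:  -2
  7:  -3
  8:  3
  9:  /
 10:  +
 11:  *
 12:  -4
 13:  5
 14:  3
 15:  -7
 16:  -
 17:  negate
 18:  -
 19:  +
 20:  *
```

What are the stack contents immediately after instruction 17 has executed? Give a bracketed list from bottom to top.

-9      -9
negate  9
59      9 59
negate  9 -59
mod     9
-2      9 -2
-3      9 -2 -3
3       9 -2 -3 3
/       9 -2 -1
+       9 -3
*       -27
-4      -27 -4
5       -27 -4 5
3       -27 -4 5 3
-7      -27 -4 5 3 -7
-       -27 -4 5 10
negate  -27 -4 5 -10

[-27, -4, 5, -10]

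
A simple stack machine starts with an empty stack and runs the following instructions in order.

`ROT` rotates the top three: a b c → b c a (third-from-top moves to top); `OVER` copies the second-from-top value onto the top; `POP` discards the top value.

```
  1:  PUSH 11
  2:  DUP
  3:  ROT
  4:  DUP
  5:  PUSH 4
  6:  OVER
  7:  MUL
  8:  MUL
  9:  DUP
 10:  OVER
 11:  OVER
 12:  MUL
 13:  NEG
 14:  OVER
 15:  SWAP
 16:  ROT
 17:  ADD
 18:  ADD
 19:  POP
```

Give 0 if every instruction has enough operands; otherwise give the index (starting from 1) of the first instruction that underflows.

3

PUSH 11 -> [11]
DUP     -> [11, 11]
ROT  — needs 3 operands, stack has 2 → underflow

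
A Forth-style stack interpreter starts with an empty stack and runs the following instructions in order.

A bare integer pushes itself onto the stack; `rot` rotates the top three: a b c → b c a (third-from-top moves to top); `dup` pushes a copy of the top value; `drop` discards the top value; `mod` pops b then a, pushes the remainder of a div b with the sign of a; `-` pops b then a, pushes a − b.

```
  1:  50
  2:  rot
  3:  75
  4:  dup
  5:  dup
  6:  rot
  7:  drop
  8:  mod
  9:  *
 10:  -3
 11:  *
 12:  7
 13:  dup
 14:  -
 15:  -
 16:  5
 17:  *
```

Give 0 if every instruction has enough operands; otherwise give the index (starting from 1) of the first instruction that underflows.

50 : 50
rot  — needs 3 operands, stack has 1 → underflow

2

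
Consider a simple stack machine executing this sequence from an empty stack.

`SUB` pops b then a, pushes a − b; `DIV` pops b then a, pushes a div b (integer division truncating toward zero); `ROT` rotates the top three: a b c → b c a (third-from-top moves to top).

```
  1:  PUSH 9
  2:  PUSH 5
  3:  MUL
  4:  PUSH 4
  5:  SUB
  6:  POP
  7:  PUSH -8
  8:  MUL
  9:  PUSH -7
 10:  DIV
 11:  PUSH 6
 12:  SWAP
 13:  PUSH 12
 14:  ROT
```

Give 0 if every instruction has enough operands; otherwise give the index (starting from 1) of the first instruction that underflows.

8

PUSH 9  → 9
PUSH 5  → 9 5
MUL     → 45
PUSH 4  → 45 4
SUB     → 41
POP     → (empty)
PUSH -8 → -8
MUL  — needs 2 operands, stack has 1 → underflow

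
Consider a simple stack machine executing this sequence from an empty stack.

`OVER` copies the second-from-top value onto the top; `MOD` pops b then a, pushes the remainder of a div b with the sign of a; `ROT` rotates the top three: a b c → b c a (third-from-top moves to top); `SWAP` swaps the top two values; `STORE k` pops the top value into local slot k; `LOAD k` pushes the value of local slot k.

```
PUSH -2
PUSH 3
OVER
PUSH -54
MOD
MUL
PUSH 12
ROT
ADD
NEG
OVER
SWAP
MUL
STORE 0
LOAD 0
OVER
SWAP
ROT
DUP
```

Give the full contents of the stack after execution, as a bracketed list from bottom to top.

PUSH -2  : -2
PUSH 3   : -2 3
OVER     : -2 3 -2
PUSH -54 : -2 3 -2 -54
MOD      : -2 3 -2
MUL      : -2 -6
PUSH 12  : -2 -6 12
ROT      : -6 12 -2
ADD      : -6 10
NEG      : -6 -10
OVER     : -6 -10 -6
SWAP     : -6 -6 -10
MUL      : -6 60
STORE 0  : -6
LOAD 0   : -6 60
OVER     : -6 60 -6
SWAP     : -6 -6 60
ROT      : -6 60 -6
DUP      : -6 60 -6 -6

[-6, 60, -6, -6]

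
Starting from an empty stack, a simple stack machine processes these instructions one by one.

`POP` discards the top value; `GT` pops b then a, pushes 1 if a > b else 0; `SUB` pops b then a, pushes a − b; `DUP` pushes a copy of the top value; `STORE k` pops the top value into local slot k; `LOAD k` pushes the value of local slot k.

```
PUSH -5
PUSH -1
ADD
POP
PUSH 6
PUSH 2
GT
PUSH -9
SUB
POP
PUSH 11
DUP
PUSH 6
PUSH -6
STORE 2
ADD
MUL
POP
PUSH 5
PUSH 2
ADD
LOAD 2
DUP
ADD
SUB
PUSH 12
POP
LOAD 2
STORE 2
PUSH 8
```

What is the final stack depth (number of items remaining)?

2

PUSH -5 : [-5]
PUSH -1 : [-5, -1]
ADD     : [-6]
POP     : []
PUSH 6  : [6]
PUSH 2  : [6, 2]
GT      : [1]
PUSH -9 : [1, -9]
SUB     : [10]
POP     : []
PUSH 11 : [11]
DUP     : [11, 11]
PUSH 6  : [11, 11, 6]
PUSH -6 : [11, 11, 6, -6]
STORE 2 : [11, 11, 6]
ADD     : [11, 17]
MUL     : [187]
POP     : []
PUSH 5  : [5]
PUSH 2  : [5, 2]
ADD     : [7]
LOAD 2  : [7, -6]
DUP     : [7, -6, -6]
ADD     : [7, -12]
SUB     : [19]
PUSH 12 : [19, 12]
POP     : [19]
LOAD 2  : [19, -6]
STORE 2 : [19]
PUSH 8  : [19, 8]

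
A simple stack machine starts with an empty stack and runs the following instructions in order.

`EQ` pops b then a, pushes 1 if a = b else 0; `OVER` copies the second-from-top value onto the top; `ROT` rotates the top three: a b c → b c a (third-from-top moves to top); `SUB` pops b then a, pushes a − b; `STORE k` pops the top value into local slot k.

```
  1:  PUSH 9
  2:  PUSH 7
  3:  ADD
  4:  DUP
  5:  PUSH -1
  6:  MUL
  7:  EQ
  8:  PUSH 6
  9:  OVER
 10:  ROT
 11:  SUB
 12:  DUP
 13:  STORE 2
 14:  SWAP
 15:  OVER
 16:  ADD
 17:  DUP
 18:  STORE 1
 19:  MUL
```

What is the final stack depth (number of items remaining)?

PUSH 9  : 9
PUSH 7  : 9 7
ADD     : 16
DUP     : 16 16
PUSH -1 : 16 16 -1
MUL     : 16 -16
EQ      : 0
PUSH 6  : 0 6
OVER    : 0 6 0
ROT     : 6 0 0
SUB     : 6 0
DUP     : 6 0 0
STORE 2 : 6 0
SWAP    : 0 6
OVER    : 0 6 0
ADD     : 0 6
DUP     : 0 6 6
STORE 1 : 0 6
MUL     : 0

1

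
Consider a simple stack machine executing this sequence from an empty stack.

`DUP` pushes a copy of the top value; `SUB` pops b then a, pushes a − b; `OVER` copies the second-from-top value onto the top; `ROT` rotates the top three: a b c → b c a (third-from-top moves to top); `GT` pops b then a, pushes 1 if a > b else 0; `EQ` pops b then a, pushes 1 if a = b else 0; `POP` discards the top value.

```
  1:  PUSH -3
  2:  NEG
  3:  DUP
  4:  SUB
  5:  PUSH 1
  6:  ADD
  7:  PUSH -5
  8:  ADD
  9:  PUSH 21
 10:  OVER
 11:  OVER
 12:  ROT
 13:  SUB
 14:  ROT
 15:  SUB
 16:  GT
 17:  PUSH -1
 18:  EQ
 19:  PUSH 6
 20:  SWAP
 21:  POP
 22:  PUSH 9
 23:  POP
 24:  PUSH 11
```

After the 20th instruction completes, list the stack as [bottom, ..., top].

PUSH -3 → [-3]
NEG     → [3]
DUP     → [3, 3]
SUB     → [0]
PUSH 1  → [0, 1]
ADD     → [1]
PUSH -5 → [1, -5]
ADD     → [-4]
PUSH 21 → [-4, 21]
OVER    → [-4, 21, -4]
OVER    → [-4, 21, -4, 21]
ROT     → [-4, -4, 21, 21]
SUB     → [-4, -4, 0]
ROT     → [-4, 0, -4]
SUB     → [-4, 4]
GT      → [0]
PUSH -1 → [0, -1]
EQ      → [0]
PUSH 6  → [0, 6]
SWAP    → [6, 0]

[6, 0]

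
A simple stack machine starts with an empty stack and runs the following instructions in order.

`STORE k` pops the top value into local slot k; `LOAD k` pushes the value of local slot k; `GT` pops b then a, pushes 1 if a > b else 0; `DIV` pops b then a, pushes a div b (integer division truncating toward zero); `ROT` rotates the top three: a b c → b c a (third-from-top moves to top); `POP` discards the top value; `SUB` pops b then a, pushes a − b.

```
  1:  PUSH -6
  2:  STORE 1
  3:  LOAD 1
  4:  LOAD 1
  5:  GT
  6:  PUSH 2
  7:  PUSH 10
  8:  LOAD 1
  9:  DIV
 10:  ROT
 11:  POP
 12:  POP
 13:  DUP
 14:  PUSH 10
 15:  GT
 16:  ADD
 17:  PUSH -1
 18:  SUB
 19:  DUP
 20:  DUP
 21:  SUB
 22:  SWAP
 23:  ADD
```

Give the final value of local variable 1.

PUSH -6  -6
STORE 1  (empty)
LOAD 1   -6
LOAD 1   -6 -6
GT       0
PUSH 2   0 2
PUSH 10  0 2 10
LOAD 1   0 2 10 -6
DIV      0 2 -1
ROT      2 -1 0
POP      2 -1
POP      2
DUP      2 2
PUSH 10  2 2 10
GT       2 0
ADD      2
PUSH -1  2 -1
SUB      3
DUP      3 3
DUP      3 3 3
SUB      3 0
SWAP     0 3
ADD      3

-6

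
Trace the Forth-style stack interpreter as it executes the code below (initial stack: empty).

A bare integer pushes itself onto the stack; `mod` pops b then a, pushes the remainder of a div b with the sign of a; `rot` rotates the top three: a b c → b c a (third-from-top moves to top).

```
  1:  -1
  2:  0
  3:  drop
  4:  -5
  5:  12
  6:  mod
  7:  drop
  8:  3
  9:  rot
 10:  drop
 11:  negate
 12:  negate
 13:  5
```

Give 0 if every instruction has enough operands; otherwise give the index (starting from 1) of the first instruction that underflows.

-1   -> -1
0    -> -1 0
drop -> -1
-5   -> -1 -5
12   -> -1 -5 12
mod  -> -1 -5
drop -> -1
3    -> -1 3
rot  — needs 3 operands, stack has 2 → underflow

9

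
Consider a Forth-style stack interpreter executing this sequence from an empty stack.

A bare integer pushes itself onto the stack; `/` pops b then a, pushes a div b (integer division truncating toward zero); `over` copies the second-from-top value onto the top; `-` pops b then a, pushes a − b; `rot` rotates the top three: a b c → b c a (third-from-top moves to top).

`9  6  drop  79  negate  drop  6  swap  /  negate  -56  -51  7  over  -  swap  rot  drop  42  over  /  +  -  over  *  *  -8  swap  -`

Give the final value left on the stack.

9      → [9]
6      → [9, 6]
drop   → [9]
79     → [9, 79]
negate → [9, -79]
drop   → [9]
6      → [9, 6]
swap   → [6, 9]
/      → [0]
negate → [0]
-56    → [0, -56]
-51    → [0, -56, -51]
7      → [0, -56, -51, 7]
over   → [0, -56, -51, 7, -51]
-      → [0, -56, -51, 58]
swap   → [0, -56, 58, -51]
rot    → [0, 58, -51, -56]
drop   → [0, 58, -51]
42     → [0, 58, -51, 42]
over   → [0, 58, -51, 42, -51]
/      → [0, 58, -51, 0]
+      → [0, 58, -51]
-      → [0, 109]
over   → [0, 109, 0]
*      → [0, 0]
*      → [0]
-8     → [0, -8]
swap   → [-8, 0]
-      → [-8]

-8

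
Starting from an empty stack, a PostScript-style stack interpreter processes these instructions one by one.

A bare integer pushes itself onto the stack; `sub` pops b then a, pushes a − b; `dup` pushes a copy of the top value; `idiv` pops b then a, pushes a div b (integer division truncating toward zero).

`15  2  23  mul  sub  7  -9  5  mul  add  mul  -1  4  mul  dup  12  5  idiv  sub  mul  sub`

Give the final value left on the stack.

1154

15   → 15
2    → 15 2
23   → 15 2 23
mul  → 15 46
sub  → -31
7    → -31 7
-9   → -31 7 -9
5    → -31 7 -9 5
mul  → -31 7 -45
add  → -31 -38
mul  → 1178
-1   → 1178 -1
4    → 1178 -1 4
mul  → 1178 -4
dup  → 1178 -4 -4
12   → 1178 -4 -4 12
5    → 1178 -4 -4 12 5
idiv → 1178 -4 -4 2
sub  → 1178 -4 -6
mul  → 1178 24
sub  → 1154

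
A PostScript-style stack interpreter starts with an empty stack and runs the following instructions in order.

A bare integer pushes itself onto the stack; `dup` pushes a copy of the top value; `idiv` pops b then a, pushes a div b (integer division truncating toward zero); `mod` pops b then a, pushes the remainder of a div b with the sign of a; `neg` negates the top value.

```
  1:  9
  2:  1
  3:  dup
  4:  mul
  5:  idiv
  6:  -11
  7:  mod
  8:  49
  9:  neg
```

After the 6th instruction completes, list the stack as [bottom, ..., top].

[9, -11]

9    : [9]
1    : [9, 1]
dup  : [9, 1, 1]
mul  : [9, 1]
idiv : [9]
-11  : [9, -11]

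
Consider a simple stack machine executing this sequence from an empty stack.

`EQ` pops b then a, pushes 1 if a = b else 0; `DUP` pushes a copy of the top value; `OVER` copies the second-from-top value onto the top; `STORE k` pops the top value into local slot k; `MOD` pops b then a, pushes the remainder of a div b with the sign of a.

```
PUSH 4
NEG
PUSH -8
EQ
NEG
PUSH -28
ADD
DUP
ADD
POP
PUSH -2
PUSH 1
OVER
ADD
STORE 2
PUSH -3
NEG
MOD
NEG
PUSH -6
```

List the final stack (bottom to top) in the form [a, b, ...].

PUSH 4   : 4
NEG      : -4
PUSH -8  : -4 -8
EQ       : 0
NEG      : 0
PUSH -28 : 0 -28
ADD      : -28
DUP      : -28 -28
ADD      : -56
POP      : (empty)
PUSH -2  : -2
PUSH 1   : -2 1
OVER     : -2 1 -2
ADD      : -2 -1
STORE 2  : -2
PUSH -3  : -2 -3
NEG      : -2 3
MOD      : -2
NEG      : 2
PUSH -6  : 2 -6

[2, -6]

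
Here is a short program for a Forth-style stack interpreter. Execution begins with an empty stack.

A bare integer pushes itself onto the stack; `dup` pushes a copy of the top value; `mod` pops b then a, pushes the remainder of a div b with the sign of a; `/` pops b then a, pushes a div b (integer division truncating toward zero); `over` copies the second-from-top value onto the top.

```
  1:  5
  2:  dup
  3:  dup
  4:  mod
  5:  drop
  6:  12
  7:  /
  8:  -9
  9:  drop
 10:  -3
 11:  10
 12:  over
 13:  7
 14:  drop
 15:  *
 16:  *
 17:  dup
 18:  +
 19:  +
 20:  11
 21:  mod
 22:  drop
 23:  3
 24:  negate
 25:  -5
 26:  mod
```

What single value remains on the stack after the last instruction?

-3

5      : 5
dup    : 5 5
dup    : 5 5 5
mod    : 5 0
drop   : 5
12     : 5 12
/      : 0
-9     : 0 -9
drop   : 0
-3     : 0 -3
10     : 0 -3 10
over   : 0 -3 10 -3
7      : 0 -3 10 -3 7
drop   : 0 -3 10 -3
*      : 0 -3 -30
*      : 0 90
dup    : 0 90 90
+      : 0 180
+      : 180
11     : 180 11
mod    : 4
drop   : (empty)
3      : 3
negate : -3
-5     : -3 -5
mod    : -3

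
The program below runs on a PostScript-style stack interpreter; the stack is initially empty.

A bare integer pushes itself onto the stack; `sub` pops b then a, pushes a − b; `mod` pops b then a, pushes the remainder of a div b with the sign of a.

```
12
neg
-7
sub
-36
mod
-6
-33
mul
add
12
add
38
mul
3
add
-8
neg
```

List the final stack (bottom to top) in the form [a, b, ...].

[7793, 8]

12   12
neg  -12
-7   -12 -7
sub  -5
-36  -5 -36
mod  -5
-6   -5 -6
-33  -5 -6 -33
mul  -5 198
add  193
12   193 12
add  205
38   205 38
mul  7790
3    7790 3
add  7793
-8   7793 -8
neg  7793 8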